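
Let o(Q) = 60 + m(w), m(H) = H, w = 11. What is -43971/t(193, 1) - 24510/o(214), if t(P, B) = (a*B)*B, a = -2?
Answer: 3072921/142 ≈ 21640.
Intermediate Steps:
t(P, B) = -2*B² (t(P, B) = (-2*B)*B = -2*B²)
o(Q) = 71 (o(Q) = 60 + 11 = 71)
-43971/t(193, 1) - 24510/o(214) = -43971/((-2*1²)) - 24510/71 = -43971/((-2*1)) - 24510*1/71 = -43971/(-2) - 24510/71 = -43971*(-½) - 24510/71 = 43971/2 - 24510/71 = 3072921/142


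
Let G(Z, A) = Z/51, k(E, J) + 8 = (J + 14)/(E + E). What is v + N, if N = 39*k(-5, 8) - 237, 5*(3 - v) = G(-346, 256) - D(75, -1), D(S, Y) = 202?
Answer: -150461/255 ≈ -590.04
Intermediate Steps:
k(E, J) = -8 + (14 + J)/(2*E) (k(E, J) = -8 + (J + 14)/(E + E) = -8 + (14 + J)/((2*E)) = -8 + (14 + J)*(1/(2*E)) = -8 + (14 + J)/(2*E))
G(Z, A) = Z/51 (G(Z, A) = Z*(1/51) = Z/51)
v = 11413/255 (v = 3 - ((1/51)*(-346) - 1*202)/5 = 3 - (-346/51 - 202)/5 = 3 - ⅕*(-10648/51) = 3 + 10648/255 = 11413/255 ≈ 44.757)
N = -3174/5 (N = 39*((½)*(14 + 8 - 16*(-5))/(-5)) - 237 = 39*((½)*(-⅕)*(14 + 8 + 80)) - 237 = 39*((½)*(-⅕)*102) - 237 = 39*(-51/5) - 237 = -1989/5 - 237 = -3174/5 ≈ -634.80)
v + N = 11413/255 - 3174/5 = -150461/255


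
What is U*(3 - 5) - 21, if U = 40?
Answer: -101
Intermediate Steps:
U*(3 - 5) - 21 = 40*(3 - 5) - 21 = 40*(-2) - 21 = -80 - 21 = -101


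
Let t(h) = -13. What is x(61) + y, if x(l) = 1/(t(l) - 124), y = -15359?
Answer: -2104184/137 ≈ -15359.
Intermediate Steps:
x(l) = -1/137 (x(l) = 1/(-13 - 124) = 1/(-137) = -1/137)
x(61) + y = -1/137 - 15359 = -2104184/137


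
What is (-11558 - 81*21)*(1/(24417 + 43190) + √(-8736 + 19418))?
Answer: -13259/67607 - 92813*√218 ≈ -1.3704e+6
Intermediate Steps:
(-11558 - 81*21)*(1/(24417 + 43190) + √(-8736 + 19418)) = (-11558 - 1701)*(1/67607 + √10682) = -13259*(1/67607 + 7*√218) = -13259/67607 - 92813*√218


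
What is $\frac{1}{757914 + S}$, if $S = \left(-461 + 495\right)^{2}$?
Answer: $\frac{1}{759070} \approx 1.3174 \cdot 10^{-6}$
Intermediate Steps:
$S = 1156$ ($S = 34^{2} = 1156$)
$\frac{1}{757914 + S} = \frac{1}{757914 + 1156} = \frac{1}{759070}$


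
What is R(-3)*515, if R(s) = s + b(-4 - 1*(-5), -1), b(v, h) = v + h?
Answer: -1545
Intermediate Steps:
b(v, h) = h + v
R(s) = s (R(s) = s + (-1 + (-4 - 1*(-5))) = s + (-1 + (-4 + 5)) = s + (-1 + 1) = s + 0 = s)
R(-3)*515 = -3*515 = -1545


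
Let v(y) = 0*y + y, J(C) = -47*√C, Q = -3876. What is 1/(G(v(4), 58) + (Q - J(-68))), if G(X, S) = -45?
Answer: -3921/15524453 - 94*I*√17/15524453 ≈ -0.00025257 - 2.4965e-5*I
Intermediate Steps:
v(y) = y (v(y) = 0 + y = y)
1/(G(v(4), 58) + (Q - J(-68))) = 1/(-45 + (-3876 - (-47)*√(-68))) = 1/(-45 + (-3876 - (-47)*2*I*√17)) = 1/(-45 + (-3876 - (-94)*I*√17)) = 1/(-45 + (-3876 + 94*I*√17)) = 1/(-3921 + 94*I*√17)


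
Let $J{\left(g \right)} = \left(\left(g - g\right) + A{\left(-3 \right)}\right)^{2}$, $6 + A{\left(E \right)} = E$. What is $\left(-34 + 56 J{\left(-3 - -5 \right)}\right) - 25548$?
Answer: $-21046$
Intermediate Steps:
$A{\left(E \right)} = -6 + E$
$J{\left(g \right)} = 81$ ($J{\left(g \right)} = \left(\left(g - g\right) - 9\right)^{2} = \left(0 - 9\right)^{2} = \left(-9\right)^{2} = 81$)
$\left(-34 + 56 J{\left(-3 - -5 \right)}\right) - 25548 = \left(-34 + 56 \cdot 81\right) - 25548 = \left(-34 + 4536\right) - 25548 = 4502 - 25548 = -21046$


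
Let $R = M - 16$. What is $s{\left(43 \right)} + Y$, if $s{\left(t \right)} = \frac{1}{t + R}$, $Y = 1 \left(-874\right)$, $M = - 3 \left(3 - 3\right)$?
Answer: $- \frac{23597}{27} \approx -873.96$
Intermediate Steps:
$M = 0$ ($M = \left(-3\right) 0 = 0$)
$Y = -874$
$R = -16$ ($R = 0 - 16 = -16$)
$s{\left(t \right)} = \frac{1}{-16 + t}$ ($s{\left(t \right)} = \frac{1}{t - 16} = \frac{1}{-16 + t}$)
$s{\left(43 \right)} + Y = \frac{1}{-16 + 43} - 874 = \frac{1}{27} - 874 = - \frac{23597}{27}$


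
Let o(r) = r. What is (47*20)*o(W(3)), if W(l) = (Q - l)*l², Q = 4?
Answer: 8460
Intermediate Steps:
W(l) = l²*(4 - l) (W(l) = (4 - l)*l² = l²*(4 - l))
(47*20)*o(W(3)) = (47*20)*(3²*(4 - 1*3)) = 940*(9*(4 - 3)) = 940*(9*1) = 940*9 = 8460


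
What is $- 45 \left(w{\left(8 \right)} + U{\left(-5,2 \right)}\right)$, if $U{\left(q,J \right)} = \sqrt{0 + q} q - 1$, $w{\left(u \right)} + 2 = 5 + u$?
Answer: $-450 + 225 i \sqrt{5} \approx -450.0 + 503.12 i$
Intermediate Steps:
$w{\left(u \right)} = 3 + u$ ($w{\left(u \right)} = -2 + \left(5 + u\right) = 3 + u$)
$U{\left(q,J \right)} = -1 + q^{\frac{3}{2}}$ ($U{\left(q,J \right)} = \sqrt{q} q - 1 = q^{\frac{3}{2}} - 1 = -1 + q^{\frac{3}{2}}$)
$- 45 \left(w{\left(8 \right)} + U{\left(-5,2 \right)}\right) = - 45 \left(\left(3 + 8\right) - \left(1 - \left(-5\right)^{\frac{3}{2}}\right)\right) = - 45 \left(11 - \left(1 + 5 i \sqrt{5}\right)\right) = - 45 \left(10 - 5 i \sqrt{5}\right) = -450 + 225 i \sqrt{5}$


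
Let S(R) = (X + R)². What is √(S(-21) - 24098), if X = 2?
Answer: I*√23737 ≈ 154.07*I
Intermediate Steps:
S(R) = (2 + R)²
√(S(-21) - 24098) = √((2 - 21)² - 24098) = √((-19)² - 24098) = √(361 - 24098) = √(-23737) = I*√23737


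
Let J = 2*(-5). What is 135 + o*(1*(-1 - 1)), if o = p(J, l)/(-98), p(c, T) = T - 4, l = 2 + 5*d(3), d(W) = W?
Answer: 6628/49 ≈ 135.27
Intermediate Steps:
J = -10
l = 17 (l = 2 + 5*3 = 2 + 15 = 17)
p(c, T) = -4 + T
o = -13/98 (o = (-4 + 17)/(-98) = 13*(-1/98) = -13/98 ≈ -0.13265)
135 + o*(1*(-1 - 1)) = 135 - 13*(-1 - 1)/98 = 135 - 13*(-2)/98 = 135 - 13/98*(-2) = 135 + 13/49 = 6628/49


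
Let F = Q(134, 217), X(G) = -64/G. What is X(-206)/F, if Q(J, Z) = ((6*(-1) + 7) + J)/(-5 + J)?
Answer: 1376/4635 ≈ 0.29687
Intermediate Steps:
Q(J, Z) = (1 + J)/(-5 + J) (Q(J, Z) = ((-6 + 7) + J)/(-5 + J) = (1 + J)/(-5 + J))
F = 45/43 (F = (1 + 134)/(-5 + 134) = 135/129 = (1/129)*135 = 45/43 ≈ 1.0465)
X(-206)/F = (-64/(-206))/(45/43) = -64*(-1/206)*(43/45) = (32/103)*(43/45) = 1376/4635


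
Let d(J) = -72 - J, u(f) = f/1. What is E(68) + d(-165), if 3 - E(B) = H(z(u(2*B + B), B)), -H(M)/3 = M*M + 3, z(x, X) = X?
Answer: 13977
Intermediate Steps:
u(f) = f (u(f) = f*1 = f)
H(M) = -9 - 3*M**2 (H(M) = -3*(M*M + 3) = -3*(M**2 + 3) = -3*(3 + M**2) = -9 - 3*M**2)
E(B) = 12 + 3*B**2 (E(B) = 3 - (-9 - 3*B**2) = 3 + (9 + 3*B**2) = 12 + 3*B**2)
E(68) + d(-165) = (12 + 3*68**2) + (-72 - 1*(-165)) = (12 + 3*4624) + (-72 + 165) = (12 + 13872) + 93 = 13884 + 93 = 13977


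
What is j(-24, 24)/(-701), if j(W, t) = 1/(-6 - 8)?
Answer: 1/9814 ≈ 0.00010190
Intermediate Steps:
j(W, t) = -1/14 (j(W, t) = 1/(-14) = -1/14)
j(-24, 24)/(-701) = -1/14/(-701) = -1/14*(-1/701) = 1/9814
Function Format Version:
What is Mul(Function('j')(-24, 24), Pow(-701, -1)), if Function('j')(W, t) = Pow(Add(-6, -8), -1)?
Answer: Rational(1, 9814) ≈ 0.00010190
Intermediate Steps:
Function('j')(W, t) = Rational(-1, 14) (Function('j')(W, t) = Pow(-14, -1) = Rational(-1, 14))
Mul(Function('j')(-24, 24), Pow(-701, -1)) = Mul(Rational(-1, 14), Pow(-701, -1)) = Mul(Rational(-1, 14), Rational(-1, 701)) = Rational(1, 9814)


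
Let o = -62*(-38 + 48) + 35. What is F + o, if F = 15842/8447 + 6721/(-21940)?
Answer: -108125599107/185327180 ≈ -583.43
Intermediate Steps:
F = 290801193/185327180 (F = 15842*(1/8447) + 6721*(-1/21940) = 15842/8447 - 6721/21940 = 290801193/185327180 ≈ 1.5691)
o = -585 (o = -62*10 + 35 = -620 + 35 = -585)
F + o = 290801193/185327180 - 585 = -108125599107/185327180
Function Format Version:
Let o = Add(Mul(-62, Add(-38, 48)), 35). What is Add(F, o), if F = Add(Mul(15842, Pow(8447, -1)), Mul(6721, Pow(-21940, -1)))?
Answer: Rational(-108125599107, 185327180) ≈ -583.43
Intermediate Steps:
F = Rational(290801193, 185327180) (F = Add(Mul(15842, Rational(1, 8447)), Mul(6721, Rational(-1, 21940))) = Add(Rational(15842, 8447), Rational(-6721, 21940)) = Rational(290801193, 185327180) ≈ 1.5691)
o = -585 (o = Add(Mul(-62, 10), 35) = Add(-620, 35) = -585)
Add(F, o) = Add(Rational(290801193, 185327180), -585) = Rational(-108125599107, 185327180)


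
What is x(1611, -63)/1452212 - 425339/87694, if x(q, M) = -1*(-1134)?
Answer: -77197869359/15918784891 ≈ -4.8495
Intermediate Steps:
x(q, M) = 1134
x(1611, -63)/1452212 - 425339/87694 = 1134/1452212 - 425339/87694 = 1134*(1/1452212) - 425339*1/87694 = 567/726106 - 425339/87694 = -77197869359/15918784891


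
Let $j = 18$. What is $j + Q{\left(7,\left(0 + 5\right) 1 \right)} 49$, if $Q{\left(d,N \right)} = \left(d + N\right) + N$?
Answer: $851$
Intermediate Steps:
$Q{\left(d,N \right)} = d + 2 N$ ($Q{\left(d,N \right)} = \left(N + d\right) + N = d + 2 N$)
$j + Q{\left(7,\left(0 + 5\right) 1 \right)} 49 = 18 + \left(7 + 2 \left(0 + 5\right) 1\right) 49 = 18 + \left(7 + 2 \cdot 5 \cdot 1\right) 49 = 18 + \left(7 + 2 \cdot 5\right) 49 = 18 + \left(7 + 10\right) 49 = 18 + 17 \cdot 49 = 18 + 833 = 851$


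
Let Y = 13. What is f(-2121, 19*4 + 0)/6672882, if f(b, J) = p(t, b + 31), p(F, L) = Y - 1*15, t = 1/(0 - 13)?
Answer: -1/3336441 ≈ -2.9972e-7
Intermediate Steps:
t = -1/13 (t = 1/(-13) = -1/13 ≈ -0.076923)
p(F, L) = -2 (p(F, L) = 13 - 1*15 = 13 - 15 = -2)
f(b, J) = -2
f(-2121, 19*4 + 0)/6672882 = -2/6672882 = -2*1/6672882 = -1/3336441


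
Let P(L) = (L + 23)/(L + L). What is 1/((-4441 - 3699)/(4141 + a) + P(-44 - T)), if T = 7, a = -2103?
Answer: -51969/193304 ≈ -0.26885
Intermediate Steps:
P(L) = (23 + L)/(2*L) (P(L) = (23 + L)/((2*L)) = (23 + L)*(1/(2*L)) = (23 + L)/(2*L))
1/((-4441 - 3699)/(4141 + a) + P(-44 - T)) = 1/((-4441 - 3699)/(4141 - 2103) + (23 + (-44 - 1*7))/(2*(-44 - 1*7))) = 1/(-8140/2038 + (23 + (-44 - 7))/(2*(-44 - 7))) = 1/(-8140*1/2038 + (½)*(23 - 51)/(-51)) = 1/(-4070/1019 + (½)*(-1/51)*(-28)) = 1/(-4070/1019 + 14/51) = 1/(-193304/51969) = -51969/193304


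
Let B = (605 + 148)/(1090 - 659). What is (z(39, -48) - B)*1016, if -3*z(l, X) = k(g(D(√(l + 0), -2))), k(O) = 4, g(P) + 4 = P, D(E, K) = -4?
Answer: -4046728/1293 ≈ -3129.7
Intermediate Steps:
g(P) = -4 + P
B = 753/431 ≈ 1.7471
z(l, X) = -4/3 (z(l, X) = -⅓*4 = -4/3)
(z(39, -48) - B)*1016 = (-4/3 - 1*753/431)*1016 = (-4/3 - 753/431)*1016 = -3983/1293*1016 = -4046728/1293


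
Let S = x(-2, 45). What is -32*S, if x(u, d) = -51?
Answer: 1632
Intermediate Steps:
S = -51
-32*S = -32*(-51) = 1632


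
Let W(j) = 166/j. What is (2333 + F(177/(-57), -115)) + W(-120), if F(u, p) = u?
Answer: 2654503/1140 ≈ 2328.5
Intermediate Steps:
(2333 + F(177/(-57), -115)) + W(-120) = (2333 + 177/(-57)) + 166/(-120) = (2333 + 177*(-1/57)) + 166*(-1/120) = (2333 - 59/19) - 83/60 = 44268/19 - 83/60 = 2654503/1140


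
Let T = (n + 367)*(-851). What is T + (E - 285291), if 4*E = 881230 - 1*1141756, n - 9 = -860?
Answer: 122923/2 ≈ 61462.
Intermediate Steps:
n = -851 (n = 9 - 860 = -851)
E = -130263/2 (E = (881230 - 1*1141756)/4 = (881230 - 1141756)/4 = (1/4)*(-260526) = -130263/2 ≈ -65132.)
T = 411884 (T = (-851 + 367)*(-851) = -484*(-851) = 411884)
T + (E - 285291) = 411884 + (-130263/2 - 285291) = 411884 - 700845/2 = 122923/2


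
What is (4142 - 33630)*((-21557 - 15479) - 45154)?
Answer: 2423618720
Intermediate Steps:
(4142 - 33630)*((-21557 - 15479) - 45154) = -29488*(-37036 - 45154) = -29488*(-82190) = 2423618720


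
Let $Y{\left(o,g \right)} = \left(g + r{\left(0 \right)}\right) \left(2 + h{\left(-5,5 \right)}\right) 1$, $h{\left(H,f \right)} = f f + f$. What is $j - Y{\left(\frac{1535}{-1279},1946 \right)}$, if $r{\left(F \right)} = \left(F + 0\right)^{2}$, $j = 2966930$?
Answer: $2904658$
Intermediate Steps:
$h{\left(H,f \right)} = f + f^{2}$ ($h{\left(H,f \right)} = f^{2} + f = f + f^{2}$)
$r{\left(F \right)} = F^{2}$
$Y{\left(o,g \right)} = 32 g$ ($Y{\left(o,g \right)} = \left(g + 0^{2}\right) \left(2 + 5 \left(1 + 5\right)\right) 1 = \left(g + 0\right) \left(2 + 5 \cdot 6\right) 1 = g \left(2 + 30\right) 1 = g 32 \cdot 1 = g 32 = 32 g$)
$j - Y{\left(\frac{1535}{-1279},1946 \right)} = 2966930 - 32 \cdot 1946 = 2966930 - 62272 = 2904658$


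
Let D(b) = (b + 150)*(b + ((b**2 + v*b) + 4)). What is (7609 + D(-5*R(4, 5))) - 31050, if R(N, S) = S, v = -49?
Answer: 205184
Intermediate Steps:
D(b) = (150 + b)*(4 + b**2 - 48*b) (D(b) = (b + 150)*(b + ((b**2 - 49*b) + 4)) = (150 + b)*(b + (4 + b**2 - 49*b)) = (150 + b)*(4 + b**2 - 48*b))
(7609 + D(-5*R(4, 5))) - 31050 = (7609 + (600 + (-5*5)**3 - (-35980)*5 + 102*(-5*5)**2)) - 31050 = (7609 + (600 + (-25)**3 - 7196*(-25) + 102*(-25)**2)) - 31050 = (7609 + (600 - 15625 + 179900 + 102*625)) - 31050 = (7609 + (600 - 15625 + 179900 + 63750)) - 31050 = (7609 + 228625) - 31050 = 236234 - 31050 = 205184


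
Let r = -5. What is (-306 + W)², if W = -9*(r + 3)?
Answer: 82944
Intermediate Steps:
W = 18 (W = -9*(-5 + 3) = -9*(-2) = 18)
(-306 + W)² = (-306 + 18)² = (-288)² = 82944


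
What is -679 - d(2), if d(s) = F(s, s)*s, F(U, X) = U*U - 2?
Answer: -683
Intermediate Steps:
F(U, X) = -2 + U**2 (F(U, X) = U**2 - 2 = -2 + U**2)
d(s) = s*(-2 + s**2) (d(s) = (-2 + s**2)*s = s*(-2 + s**2))
-679 - d(2) = -679 - 2*(-2 + 2**2) = -679 - 2*(-2 + 4) = -679 - 2*2 = -679 - 1*4 = -679 - 4 = -683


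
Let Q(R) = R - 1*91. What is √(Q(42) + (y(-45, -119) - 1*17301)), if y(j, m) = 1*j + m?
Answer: 3*I*√1946 ≈ 132.34*I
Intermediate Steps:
Q(R) = -91 + R (Q(R) = R - 91 = -91 + R)
y(j, m) = j + m
√(Q(42) + (y(-45, -119) - 1*17301)) = √((-91 + 42) + ((-45 - 119) - 1*17301)) = √(-49 + (-164 - 17301)) = √(-49 - 17465) = √(-17514) = 3*I*√1946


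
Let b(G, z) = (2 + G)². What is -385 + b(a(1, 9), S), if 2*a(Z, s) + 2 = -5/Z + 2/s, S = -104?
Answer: -124115/324 ≈ -383.07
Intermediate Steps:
a(Z, s) = -1 + 1/s - 5/(2*Z) (a(Z, s) = -1 + (-5/Z + 2/s)/2 = -1 + (1/s - 5/(2*Z)) = -1 + 1/s - 5/(2*Z))
-385 + b(a(1, 9), S) = -385 + (2 + (-1 + 1/9 - 5/2/1))² = -385 + (2 + (-1 + ⅑ - 5/2*1))² = -385 + (2 + (-1 + ⅑ - 5/2))² = -385 + (2 - 61/18)² = -385 + (-25/18)² = -385 + 625/324 = -124115/324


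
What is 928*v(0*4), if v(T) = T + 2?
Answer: 1856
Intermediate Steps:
v(T) = 2 + T
928*v(0*4) = 928*(2 + 0*4) = 928*(2 + 0) = 928*2 = 1856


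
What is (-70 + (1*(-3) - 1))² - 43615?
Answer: -38139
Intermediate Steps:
(-70 + (1*(-3) - 1))² - 43615 = (-70 + (-3 - 1))² - 43615 = (-70 - 4)² - 43615 = (-74)² - 43615 = 5476 - 43615 = -38139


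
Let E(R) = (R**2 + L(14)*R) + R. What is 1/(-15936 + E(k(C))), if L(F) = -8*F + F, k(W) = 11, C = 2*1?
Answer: -1/16882 ≈ -5.9235e-5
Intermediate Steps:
C = 2
L(F) = -7*F
E(R) = R**2 - 97*R (E(R) = (R**2 + (-7*14)*R) + R = (R**2 - 98*R) + R = R**2 - 97*R)
1/(-15936 + E(k(C))) = 1/(-15936 + 11*(-97 + 11)) = 1/(-15936 + 11*(-86)) = 1/(-15936 - 946) = 1/(-16882) = -1/16882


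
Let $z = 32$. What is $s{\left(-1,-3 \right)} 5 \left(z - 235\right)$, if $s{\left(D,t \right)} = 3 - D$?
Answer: $-4060$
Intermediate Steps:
$s{\left(-1,-3 \right)} 5 \left(z - 235\right) = \left(3 - -1\right) 5 \left(32 - 235\right) = \left(3 + 1\right) 5 \left(-203\right) = 4 \cdot 5 \left(-203\right) = 20 \left(-203\right) = -4060$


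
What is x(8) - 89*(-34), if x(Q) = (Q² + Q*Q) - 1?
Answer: 3153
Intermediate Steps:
x(Q) = -1 + 2*Q² (x(Q) = (Q² + Q²) - 1 = 2*Q² - 1 = -1 + 2*Q²)
x(8) - 89*(-34) = (-1 + 2*8²) - 89*(-34) = (-1 + 2*64) + 3026 = (-1 + 128) + 3026 = 127 + 3026 = 3153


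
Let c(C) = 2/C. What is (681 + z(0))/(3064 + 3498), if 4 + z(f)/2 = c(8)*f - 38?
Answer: 597/6562 ≈ 0.090978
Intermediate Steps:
z(f) = -84 + f/2 (z(f) = -8 + 2*((2/8)*f - 38) = -8 + 2*((2*(⅛))*f - 38) = -8 + 2*(f/4 - 38) = -8 + 2*(-38 + f/4) = -8 + (-76 + f/2) = -84 + f/2)
(681 + z(0))/(3064 + 3498) = (681 + (-84 + (½)*0))/(3064 + 3498) = (681 + (-84 + 0))/6562 = (681 - 84)*(1/6562) = 597*(1/6562) = 597/6562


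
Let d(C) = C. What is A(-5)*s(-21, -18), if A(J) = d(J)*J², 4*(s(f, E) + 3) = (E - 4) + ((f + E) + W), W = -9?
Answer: 5125/2 ≈ 2562.5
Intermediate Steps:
s(f, E) = -25/4 + E/2 + f/4 (s(f, E) = -3 + ((E - 4) + ((f + E) - 9))/4 = -3 + ((-4 + E) + ((E + f) - 9))/4 = -3 + ((-4 + E) + (-9 + E + f))/4 = -3 + (-13 + f + 2*E)/4 = -3 + (-13/4 + E/2 + f/4) = -25/4 + E/2 + f/4)
A(J) = J³ (A(J) = J*J² = J³)
A(-5)*s(-21, -18) = (-5)³*(-25/4 + (½)*(-18) + (¼)*(-21)) = -125*(-25/4 - 9 - 21/4) = -125*(-41/2) = 5125/2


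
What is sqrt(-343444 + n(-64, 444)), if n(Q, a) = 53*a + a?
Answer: 2*I*sqrt(79867) ≈ 565.21*I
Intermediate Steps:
n(Q, a) = 54*a
sqrt(-343444 + n(-64, 444)) = sqrt(-343444 + 54*444) = sqrt(-343444 + 23976) = sqrt(-319468) = 2*I*sqrt(79867)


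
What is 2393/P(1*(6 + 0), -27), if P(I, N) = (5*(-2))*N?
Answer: 2393/270 ≈ 8.8630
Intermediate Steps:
P(I, N) = -10*N
2393/P(1*(6 + 0), -27) = 2393/((-10*(-27))) = 2393/270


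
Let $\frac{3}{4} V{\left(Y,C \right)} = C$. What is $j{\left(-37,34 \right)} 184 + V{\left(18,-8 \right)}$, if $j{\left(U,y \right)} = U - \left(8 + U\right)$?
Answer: $- \frac{4448}{3} \approx -1482.7$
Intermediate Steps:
$V{\left(Y,C \right)} = \frac{4 C}{3}$
$j{\left(U,y \right)} = -8$
$j{\left(-37,34 \right)} 184 + V{\left(18,-8 \right)} = \left(-8\right) 184 + \frac{4}{3} \left(-8\right) = -1472 - \frac{32}{3} = - \frac{4448}{3}$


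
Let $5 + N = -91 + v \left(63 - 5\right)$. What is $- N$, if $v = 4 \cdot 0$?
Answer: $96$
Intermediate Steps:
$v = 0$
$N = -96$ ($N = -5 - \left(91 + 0 \left(63 - 5\right)\right) = -5 + \left(-91 + 0 \cdot 58\right) = -5 + \left(-91 + 0\right) = -5 - 91 = -96$)
$- N = \left(-1\right) \left(-96\right) = 96$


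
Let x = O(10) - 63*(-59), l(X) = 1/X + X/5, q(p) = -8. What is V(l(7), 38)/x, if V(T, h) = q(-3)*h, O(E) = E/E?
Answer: -152/1859 ≈ -0.081764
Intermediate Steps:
l(X) = 1/X + X/5 (l(X) = 1/X + X*(⅕) = 1/X + X/5)
O(E) = 1
V(T, h) = -8*h
x = 3718 (x = 1 - 63*(-59) = 1 + 3717 = 3718)
V(l(7), 38)/x = -8*38/3718 = -304*1/3718 = -152/1859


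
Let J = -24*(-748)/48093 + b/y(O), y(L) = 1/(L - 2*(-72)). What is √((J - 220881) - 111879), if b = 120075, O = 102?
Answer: √25971130958746/943 ≈ 5404.2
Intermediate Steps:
y(L) = 1/(144 + L) (y(L) = 1/(L + 144) = 1/(144 + L))
J = 27854758702/943 (J = -24*(-748)/48093 + 120075/(1/(144 + 102)) = 17952*(1/48093) + 120075/(1/246) = 352/943 + 120075/(1/246) = 352/943 + 120075*246 = 352/943 + 29538450 = 27854758702/943 ≈ 2.9538e+7)
√((J - 220881) - 111879) = √((27854758702/943 - 220881) - 111879) = √(27646467919/943 - 111879) = √(27540966022/943) = √25971130958746/943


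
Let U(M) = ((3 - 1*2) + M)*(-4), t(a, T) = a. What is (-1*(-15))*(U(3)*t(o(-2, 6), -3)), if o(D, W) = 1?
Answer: -240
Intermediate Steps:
U(M) = -4 - 4*M (U(M) = ((3 - 2) + M)*(-4) = (1 + M)*(-4) = -4 - 4*M)
(-1*(-15))*(U(3)*t(o(-2, 6), -3)) = (-1*(-15))*((-4 - 4*3)*1) = 15*((-4 - 12)*1) = 15*(-16*1) = 15*(-16) = -240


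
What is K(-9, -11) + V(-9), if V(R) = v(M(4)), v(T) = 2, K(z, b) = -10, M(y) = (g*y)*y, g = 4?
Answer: -8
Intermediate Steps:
M(y) = 4*y**2 (M(y) = (4*y)*y = 4*y**2)
V(R) = 2
K(-9, -11) + V(-9) = -10 + 2 = -8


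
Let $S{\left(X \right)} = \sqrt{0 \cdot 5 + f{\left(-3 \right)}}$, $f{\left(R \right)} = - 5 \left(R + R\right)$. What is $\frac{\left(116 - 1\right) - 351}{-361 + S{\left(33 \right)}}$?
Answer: $\frac{85196}{130291} + \frac{236 \sqrt{30}}{130291} \approx 0.66381$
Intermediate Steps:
$f{\left(R \right)} = - 10 R$ ($f{\left(R \right)} = - 5 \cdot 2 R = - 10 R$)
$S{\left(X \right)} = \sqrt{30}$ ($S{\left(X \right)} = \sqrt{0 \cdot 5 - -30} = \sqrt{0 + 30} = \sqrt{30}$)
$\frac{\left(116 - 1\right) - 351}{-361 + S{\left(33 \right)}} = \frac{\left(116 - 1\right) - 351}{-361 + \sqrt{30}} = \frac{115 - 351}{-361 + \sqrt{30}} = - \frac{236}{-361 + \sqrt{30}}$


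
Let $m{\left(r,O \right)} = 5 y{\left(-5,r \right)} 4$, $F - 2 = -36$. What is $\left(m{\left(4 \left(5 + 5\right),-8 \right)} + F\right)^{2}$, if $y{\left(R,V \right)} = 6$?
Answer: $7396$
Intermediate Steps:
$F = -34$ ($F = 2 - 36 = -34$)
$m{\left(r,O \right)} = 120$ ($m{\left(r,O \right)} = 5 \cdot 6 \cdot 4 = 30 \cdot 4 = 120$)
$\left(m{\left(4 \left(5 + 5\right),-8 \right)} + F\right)^{2} = \left(120 - 34\right)^{2} = 86^{2} = 7396$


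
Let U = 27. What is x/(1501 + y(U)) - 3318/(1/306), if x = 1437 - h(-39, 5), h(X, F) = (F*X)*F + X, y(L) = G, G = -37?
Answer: -495469487/488 ≈ -1.0153e+6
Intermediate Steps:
y(L) = -37
h(X, F) = X + X*F² (h(X, F) = X*F² + X = X + X*F²)
x = 2451 (x = 1437 - (-39)*(1 + 5²) = 1437 - (-39)*(1 + 25) = 1437 - (-39)*26 = 1437 - 1*(-1014) = 1437 + 1014 = 2451)
x/(1501 + y(U)) - 3318/(1/306) = 2451/(1501 - 37) - 3318/(1/306) = 2451/1464 - 3318/1/306 = 2451*(1/1464) - 3318*306 = 817/488 - 1015308 = -495469487/488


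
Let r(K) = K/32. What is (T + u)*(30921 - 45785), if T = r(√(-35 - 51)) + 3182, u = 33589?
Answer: -546564144 - 929*I*√86/2 ≈ -5.4656e+8 - 4307.6*I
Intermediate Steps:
r(K) = K/32 (r(K) = K*(1/32) = K/32)
T = 3182 + I*√86/32 (T = √(-35 - 51)/32 + 3182 = √(-86)/32 + 3182 = (I*√86)/32 + 3182 = I*√86/32 + 3182 = 3182 + I*√86/32 ≈ 3182.0 + 0.2898*I)
(T + u)*(30921 - 45785) = ((3182 + I*√86/32) + 33589)*(30921 - 45785) = (36771 + I*√86/32)*(-14864) = -546564144 - 929*I*√86/2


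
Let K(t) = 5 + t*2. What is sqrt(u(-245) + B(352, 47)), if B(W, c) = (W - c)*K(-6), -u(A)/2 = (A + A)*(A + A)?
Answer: I*sqrt(482335) ≈ 694.5*I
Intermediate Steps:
u(A) = -8*A**2 (u(A) = -2*(A + A)*(A + A) = -2*2*A*2*A = -8*A**2)
K(t) = 5 + 2*t
B(W, c) = -7*W + 7*c (B(W, c) = (W - c)*(5 + 2*(-6)) = (W - c)*(5 - 12) = (W - c)*(-7) = -7*W + 7*c)
sqrt(u(-245) + B(352, 47)) = sqrt(-8*(-245)**2 + (-7*352 + 7*47)) = sqrt(-8*60025 + (-2464 + 329)) = sqrt(-480200 - 2135) = sqrt(-482335) = I*sqrt(482335)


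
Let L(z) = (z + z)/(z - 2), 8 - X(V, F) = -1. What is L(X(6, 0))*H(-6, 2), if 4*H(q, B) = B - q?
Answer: 36/7 ≈ 5.1429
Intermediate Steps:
X(V, F) = 9 (X(V, F) = 8 - 1*(-1) = 8 + 1 = 9)
H(q, B) = -q/4 + B/4 (H(q, B) = (B - q)/4 = -q/4 + B/4)
L(z) = 2*z/(-2 + z) (L(z) = (2*z)/(-2 + z) = 2*z/(-2 + z))
L(X(6, 0))*H(-6, 2) = (2*9/(-2 + 9))*(-¼*(-6) + (¼)*2) = (2*9/7)*(3/2 + ½) = (2*9*(⅐))*2 = (18/7)*2 = 36/7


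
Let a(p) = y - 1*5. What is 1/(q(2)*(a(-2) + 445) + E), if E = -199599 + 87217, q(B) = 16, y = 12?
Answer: -1/105150 ≈ -9.5102e-6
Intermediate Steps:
a(p) = 7 (a(p) = 12 - 1*5 = 12 - 5 = 7)
E = -112382
1/(q(2)*(a(-2) + 445) + E) = 1/(16*(7 + 445) - 112382) = 1/(16*452 - 112382) = 1/(7232 - 112382) = 1/(-105150) = -1/105150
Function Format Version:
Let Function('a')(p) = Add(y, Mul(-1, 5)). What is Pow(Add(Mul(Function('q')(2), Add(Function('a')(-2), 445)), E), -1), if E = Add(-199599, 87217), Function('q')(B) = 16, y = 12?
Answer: Rational(-1, 105150) ≈ -9.5102e-6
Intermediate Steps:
Function('a')(p) = 7 (Function('a')(p) = Add(12, Mul(-1, 5)) = Add(12, -5) = 7)
E = -112382
Pow(Add(Mul(Function('q')(2), Add(Function('a')(-2), 445)), E), -1) = Pow(Add(Mul(16, Add(7, 445)), -112382), -1) = Pow(Add(Mul(16, 452), -112382), -1) = Pow(Add(7232, -112382), -1) = Pow(-105150, -1) = Rational(-1, 105150)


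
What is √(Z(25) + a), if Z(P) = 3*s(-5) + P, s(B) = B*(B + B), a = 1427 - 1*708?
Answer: √894 ≈ 29.900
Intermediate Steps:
a = 719 (a = 1427 - 708 = 719)
s(B) = 2*B² (s(B) = B*(2*B) = 2*B²)
Z(P) = 150 + P (Z(P) = 3*(2*(-5)²) + P = 3*(2*25) + P = 3*50 + P = 150 + P)
√(Z(25) + a) = √((150 + 25) + 719) = √(175 + 719) = √894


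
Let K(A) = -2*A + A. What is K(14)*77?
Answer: -1078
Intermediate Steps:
K(A) = -A
K(14)*77 = -1*14*77 = -14*77 = -1078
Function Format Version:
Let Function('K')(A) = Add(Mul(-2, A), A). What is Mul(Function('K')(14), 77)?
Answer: -1078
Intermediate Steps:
Function('K')(A) = Mul(-1, A)
Mul(Function('K')(14), 77) = Mul(Mul(-1, 14), 77) = Mul(-14, 77) = -1078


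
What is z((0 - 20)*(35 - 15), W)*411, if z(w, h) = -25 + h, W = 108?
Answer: 34113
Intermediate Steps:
z((0 - 20)*(35 - 15), W)*411 = (-25 + 108)*411 = 83*411 = 34113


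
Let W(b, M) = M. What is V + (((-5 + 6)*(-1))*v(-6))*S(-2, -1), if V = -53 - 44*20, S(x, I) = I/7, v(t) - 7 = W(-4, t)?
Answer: -6530/7 ≈ -932.86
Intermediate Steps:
v(t) = 7 + t
S(x, I) = I/7 (S(x, I) = I*(1/7) = I/7)
V = -933 (V = -53 - 880 = -933)
V + (((-5 + 6)*(-1))*v(-6))*S(-2, -1) = -933 + (((-5 + 6)*(-1))*(7 - 6))*((1/7)*(-1)) = -933 + ((1*(-1))*1)*(-1/7) = -933 - 1*1*(-1/7) = -933 - 1*(-1/7) = -933 + 1/7 = -6530/7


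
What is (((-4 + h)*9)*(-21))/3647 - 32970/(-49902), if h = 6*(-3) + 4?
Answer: 6904957/4333157 ≈ 1.5935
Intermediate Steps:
h = -14 (h = -18 + 4 = -14)
(((-4 + h)*9)*(-21))/3647 - 32970/(-49902) = (((-4 - 14)*9)*(-21))/3647 - 32970/(-49902) = (-18*9*(-21))*(1/3647) - 32970*(-1/49902) = -162*(-21)*(1/3647) + 5495/8317 = 3402*(1/3647) + 5495/8317 = 486/521 + 5495/8317 = 6904957/4333157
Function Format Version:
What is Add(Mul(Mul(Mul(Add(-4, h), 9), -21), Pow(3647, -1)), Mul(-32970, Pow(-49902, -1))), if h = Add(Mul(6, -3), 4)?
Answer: Rational(6904957, 4333157) ≈ 1.5935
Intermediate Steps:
h = -14 (h = Add(-18, 4) = -14)
Add(Mul(Mul(Mul(Add(-4, h), 9), -21), Pow(3647, -1)), Mul(-32970, Pow(-49902, -1))) = Add(Mul(Mul(Mul(Add(-4, -14), 9), -21), Pow(3647, -1)), Mul(-32970, Pow(-49902, -1))) = Add(Mul(Mul(Mul(-18, 9), -21), Rational(1, 3647)), Mul(-32970, Rational(-1, 49902))) = Add(Mul(Mul(-162, -21), Rational(1, 3647)), Rational(5495, 8317)) = Add(Mul(3402, Rational(1, 3647)), Rational(5495, 8317)) = Add(Rational(486, 521), Rational(5495, 8317)) = Rational(6904957, 4333157)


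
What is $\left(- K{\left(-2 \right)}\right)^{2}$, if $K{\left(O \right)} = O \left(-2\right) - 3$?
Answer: $1$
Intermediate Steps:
$K{\left(O \right)} = -3 - 2 O$ ($K{\left(O \right)} = - 2 O - 3 = -3 - 2 O$)
$\left(- K{\left(-2 \right)}\right)^{2} = \left(- (-3 - -4)\right)^{2} = \left(- (-3 + 4)\right)^{2} = \left(\left(-1\right) 1\right)^{2} = \left(-1\right)^{2} = 1$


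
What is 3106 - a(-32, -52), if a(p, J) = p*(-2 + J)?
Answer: 1378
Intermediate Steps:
3106 - a(-32, -52) = 3106 - (-32)*(-2 - 52) = 3106 - (-32)*(-54) = 3106 - 1*1728 = 3106 - 1728 = 1378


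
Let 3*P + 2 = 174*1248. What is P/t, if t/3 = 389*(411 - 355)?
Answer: 108575/98028 ≈ 1.1076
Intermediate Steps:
t = 65352 (t = 3*(389*(411 - 355)) = 3*(389*56) = 3*21784 = 65352)
P = 217150/3 (P = -⅔ + (174*1248)/3 = -⅔ + (⅓)*217152 = -⅔ + 72384 = 217150/3 ≈ 72383.)
P/t = (217150/3)/65352 = (217150/3)*(1/65352) = 108575/98028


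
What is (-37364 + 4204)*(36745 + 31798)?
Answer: -2272885880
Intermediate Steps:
(-37364 + 4204)*(36745 + 31798) = -33160*68543 = -2272885880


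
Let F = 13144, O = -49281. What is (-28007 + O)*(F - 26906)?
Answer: 1063637456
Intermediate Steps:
(-28007 + O)*(F - 26906) = (-28007 - 49281)*(13144 - 26906) = -77288*(-13762) = 1063637456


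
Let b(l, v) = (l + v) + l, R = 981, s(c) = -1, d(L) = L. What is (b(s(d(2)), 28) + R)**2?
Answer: 1014049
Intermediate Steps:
b(l, v) = v + 2*l
(b(s(d(2)), 28) + R)**2 = ((28 + 2*(-1)) + 981)**2 = ((28 - 2) + 981)**2 = (26 + 981)**2 = 1007**2 = 1014049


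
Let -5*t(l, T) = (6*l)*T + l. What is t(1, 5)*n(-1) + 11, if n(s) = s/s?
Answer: 24/5 ≈ 4.8000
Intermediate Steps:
t(l, T) = -l/5 - 6*T*l/5 (t(l, T) = -((6*l)*T + l)/5 = -(6*T*l + l)/5 = -(l + 6*T*l)/5 = -l/5 - 6*T*l/5)
n(s) = 1
t(1, 5)*n(-1) + 11 = -⅕*1*(1 + 6*5)*1 + 11 = -⅕*1*(1 + 30)*1 + 11 = -⅕*1*31*1 + 11 = -31/5*1 + 11 = -31/5 + 11 = 24/5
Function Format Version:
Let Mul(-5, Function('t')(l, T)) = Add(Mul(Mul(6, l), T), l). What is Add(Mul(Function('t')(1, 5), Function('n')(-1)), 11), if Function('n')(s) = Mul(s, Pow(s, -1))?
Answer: Rational(24, 5) ≈ 4.8000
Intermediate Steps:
Function('t')(l, T) = Add(Mul(Rational(-1, 5), l), Mul(Rational(-6, 5), T, l)) (Function('t')(l, T) = Mul(Rational(-1, 5), Add(Mul(Mul(6, l), T), l)) = Mul(Rational(-1, 5), Add(Mul(6, T, l), l)) = Mul(Rational(-1, 5), Add(l, Mul(6, T, l))) = Add(Mul(Rational(-1, 5), l), Mul(Rational(-6, 5), T, l)))
Function('n')(s) = 1
Add(Mul(Function('t')(1, 5), Function('n')(-1)), 11) = Add(Mul(Mul(Rational(-1, 5), 1, Add(1, Mul(6, 5))), 1), 11) = Add(Mul(Mul(Rational(-1, 5), 1, Add(1, 30)), 1), 11) = Add(Mul(Mul(Rational(-1, 5), 1, 31), 1), 11) = Add(Mul(Rational(-31, 5), 1), 11) = Add(Rational(-31, 5), 11) = Rational(24, 5)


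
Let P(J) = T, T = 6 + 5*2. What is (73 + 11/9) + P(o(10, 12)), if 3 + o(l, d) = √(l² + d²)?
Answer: 812/9 ≈ 90.222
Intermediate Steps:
T = 16 (T = 6 + 10 = 16)
o(l, d) = -3 + √(d² + l²) (o(l, d) = -3 + √(l² + d²) = -3 + √(d² + l²))
P(J) = 16
(73 + 11/9) + P(o(10, 12)) = (73 + 11/9) + 16 = 668/9 + 16 = 812/9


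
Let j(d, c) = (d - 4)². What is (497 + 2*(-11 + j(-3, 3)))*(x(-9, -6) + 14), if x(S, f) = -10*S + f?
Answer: 56154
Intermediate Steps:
x(S, f) = f - 10*S
j(d, c) = (-4 + d)²
(497 + 2*(-11 + j(-3, 3)))*(x(-9, -6) + 14) = (497 + 2*(-11 + (-4 - 3)²))*((-6 - 10*(-9)) + 14) = (497 + 2*(-11 + (-7)²))*((-6 + 90) + 14) = (497 + 2*(-11 + 49))*(84 + 14) = (497 + 2*38)*98 = (497 + 76)*98 = 573*98 = 56154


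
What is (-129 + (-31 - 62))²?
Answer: 49284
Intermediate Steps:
(-129 + (-31 - 62))² = (-129 - 93)² = (-222)² = 49284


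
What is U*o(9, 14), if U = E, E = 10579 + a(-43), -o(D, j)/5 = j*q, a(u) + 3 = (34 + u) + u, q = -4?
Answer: 2946720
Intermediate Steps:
a(u) = 31 + 2*u (a(u) = -3 + ((34 + u) + u) = -3 + (34 + 2*u) = 31 + 2*u)
o(D, j) = 20*j (o(D, j) = -5*j*(-4) = -(-20)*j = 20*j)
E = 10524 (E = 10579 + (31 + 2*(-43)) = 10579 + (31 - 86) = 10579 - 55 = 10524)
U = 10524
U*o(9, 14) = 10524*(20*14) = 10524*280 = 2946720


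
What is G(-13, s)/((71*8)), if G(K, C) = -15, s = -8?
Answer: -15/568 ≈ -0.026408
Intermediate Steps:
G(-13, s)/((71*8)) = -15/(71*8) = -15/568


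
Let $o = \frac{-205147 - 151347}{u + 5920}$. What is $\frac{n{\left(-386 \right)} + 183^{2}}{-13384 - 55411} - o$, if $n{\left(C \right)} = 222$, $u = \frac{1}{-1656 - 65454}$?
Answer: $\frac{1632479983820811}{27331648035205} \approx 59.729$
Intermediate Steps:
$u = - \frac{1}{67110}$ ($u = \frac{1}{-67110} = - \frac{1}{67110} \approx -1.4901 \cdot 10^{-5}$)
$o = - \frac{23924312340}{397291199}$ ($o = \frac{-205147 - 151347}{- \frac{1}{67110} + 5920} = - \frac{356494}{\frac{397291199}{67110}} = \left(-356494\right) \frac{67110}{397291199} = - \frac{23924312340}{397291199} \approx -60.219$)
$\frac{n{\left(-386 \right)} + 183^{2}}{-13384 - 55411} - o = \frac{222 + 183^{2}}{-13384 - 55411} - - \frac{23924312340}{397291199} = \frac{222 + 33489}{-68795} + \frac{23924312340}{397291199} = 33711 \left(- \frac{1}{68795}\right) + \frac{23924312340}{397291199} = - \frac{33711}{68795} + \frac{23924312340}{397291199} = \frac{1632479983820811}{27331648035205}$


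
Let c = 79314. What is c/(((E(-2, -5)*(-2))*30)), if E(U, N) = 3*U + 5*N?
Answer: 13219/310 ≈ 42.642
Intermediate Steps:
c/(((E(-2, -5)*(-2))*30)) = 79314/((((3*(-2) + 5*(-5))*(-2))*30)) = 79314/((((-6 - 25)*(-2))*30)) = 79314/((-31*(-2)*30)) = 79314/((62*30)) = 79314/1860 = 79314*(1/1860) = 13219/310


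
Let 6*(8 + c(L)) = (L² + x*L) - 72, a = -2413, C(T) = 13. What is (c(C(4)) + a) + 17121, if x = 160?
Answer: 90377/6 ≈ 15063.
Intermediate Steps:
c(L) = -20 + L²/6 + 80*L/3 (c(L) = -8 + ((L² + 160*L) - 72)/6 = -8 + (-72 + L² + 160*L)/6 = -8 + (-12 + L²/6 + 80*L/3) = -20 + L²/6 + 80*L/3)
(c(C(4)) + a) + 17121 = ((-20 + (⅙)*13² + (80/3)*13) - 2413) + 17121 = ((-20 + (⅙)*169 + 1040/3) - 2413) + 17121 = ((-20 + 169/6 + 1040/3) - 2413) + 17121 = (2129/6 - 2413) + 17121 = -12349/6 + 17121 = 90377/6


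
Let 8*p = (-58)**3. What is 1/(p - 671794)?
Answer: -1/696183 ≈ -1.4364e-6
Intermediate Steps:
p = -24389 (p = (1/8)*(-58)**3 = (1/8)*(-195112) = -24389)
1/(p - 671794) = 1/(-24389 - 671794) = 1/(-696183) = -1/696183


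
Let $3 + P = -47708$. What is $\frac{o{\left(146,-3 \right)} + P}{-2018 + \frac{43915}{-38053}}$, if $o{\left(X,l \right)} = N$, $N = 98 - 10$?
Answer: $\frac{1812198019}{76834869} \approx 23.586$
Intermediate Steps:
$P = -47711$ ($P = -3 - 47708 = -47711$)
$N = 88$ ($N = 98 - 10 = 88$)
$o{\left(X,l \right)} = 88$
$\frac{o{\left(146,-3 \right)} + P}{-2018 + \frac{43915}{-38053}} = \frac{88 - 47711}{-2018 + \frac{43915}{-38053}} = - \frac{47623}{-2018 + 43915 \left(- \frac{1}{38053}\right)} = - \frac{47623}{-2018 - \frac{43915}{38053}} = - \frac{47623}{- \frac{76834869}{38053}} = \left(-47623\right) \left(- \frac{38053}{76834869}\right) = \frac{1812198019}{76834869}$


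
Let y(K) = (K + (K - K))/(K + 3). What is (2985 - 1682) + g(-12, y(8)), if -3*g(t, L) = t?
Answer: 1307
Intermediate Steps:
y(K) = K/(3 + K) (y(K) = (K + 0)/(3 + K) = K/(3 + K))
g(t, L) = -t/3
(2985 - 1682) + g(-12, y(8)) = (2985 - 1682) - ⅓*(-12) = 1303 + 4 = 1307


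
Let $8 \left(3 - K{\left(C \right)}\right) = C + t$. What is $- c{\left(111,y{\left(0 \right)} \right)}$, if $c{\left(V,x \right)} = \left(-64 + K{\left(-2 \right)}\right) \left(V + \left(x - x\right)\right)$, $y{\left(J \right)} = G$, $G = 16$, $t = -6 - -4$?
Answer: $\frac{13431}{2} \approx 6715.5$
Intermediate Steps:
$t = -2$ ($t = -6 + 4 = -2$)
$y{\left(J \right)} = 16$
$K{\left(C \right)} = \frac{13}{4} - \frac{C}{8}$ ($K{\left(C \right)} = 3 - \frac{C - 2}{8} = 3 - \frac{-2 + C}{8} = 3 - \left(- \frac{1}{4} + \frac{C}{8}\right) = \frac{13}{4} - \frac{C}{8}$)
$c{\left(V,x \right)} = - \frac{121 V}{2}$ ($c{\left(V,x \right)} = \left(-64 + \left(\frac{13}{4} - - \frac{1}{4}\right)\right) \left(V + \left(x - x\right)\right) = \left(-64 + \left(\frac{13}{4} + \frac{1}{4}\right)\right) \left(V + 0\right) = \left(-64 + \frac{7}{2}\right) V = - \frac{121 V}{2}$)
$- c{\left(111,y{\left(0 \right)} \right)} = - \frac{\left(-121\right) 111}{2} = \left(-1\right) \left(- \frac{13431}{2}\right) = \frac{13431}{2}$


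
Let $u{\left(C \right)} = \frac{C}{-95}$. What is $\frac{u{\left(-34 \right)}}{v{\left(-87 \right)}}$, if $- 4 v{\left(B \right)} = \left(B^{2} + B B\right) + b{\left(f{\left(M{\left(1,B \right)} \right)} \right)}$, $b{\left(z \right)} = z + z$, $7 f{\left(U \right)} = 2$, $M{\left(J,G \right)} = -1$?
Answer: $- \frac{476}{5033575} \approx -9.4565 \cdot 10^{-5}$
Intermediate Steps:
$f{\left(U \right)} = \frac{2}{7}$ ($f{\left(U \right)} = \frac{1}{7} \cdot 2 = \frac{2}{7}$)
$b{\left(z \right)} = 2 z$
$u{\left(C \right)} = - \frac{C}{95}$ ($u{\left(C \right)} = C \left(- \frac{1}{95}\right) = - \frac{C}{95}$)
$v{\left(B \right)} = - \frac{1}{7} - \frac{B^{2}}{2}$ ($v{\left(B \right)} = - \frac{\left(B^{2} + B B\right) + 2 \cdot \frac{2}{7}}{4} = - \frac{\left(B^{2} + B^{2}\right) + \frac{4}{7}}{4} = - \frac{2 B^{2} + \frac{4}{7}}{4} = - \frac{\frac{4}{7} + 2 B^{2}}{4} = - \frac{1}{7} - \frac{B^{2}}{2}$)
$\frac{u{\left(-34 \right)}}{v{\left(-87 \right)}} = \frac{\left(- \frac{1}{95}\right) \left(-34\right)}{- \frac{1}{7} - \frac{\left(-87\right)^{2}}{2}} = \frac{34}{95 \left(- \frac{1}{7} - \frac{7569}{2}\right)} = \frac{34}{95 \left(- \frac{52985}{14}\right)} = \frac{34}{95} \left(- \frac{14}{52985}\right) = - \frac{476}{5033575}$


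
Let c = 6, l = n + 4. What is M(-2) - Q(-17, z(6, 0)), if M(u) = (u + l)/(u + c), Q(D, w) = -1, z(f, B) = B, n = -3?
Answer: ¾ ≈ 0.75000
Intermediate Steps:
l = 1 (l = -3 + 4 = 1)
M(u) = (1 + u)/(6 + u) (M(u) = (u + 1)/(u + 6) = (1 + u)/(6 + u))
M(-2) - Q(-17, z(6, 0)) = (1 - 2)/(6 - 2) - 1*(-1) = -1/4 + 1 = (¼)*(-1) + 1 = -¼ + 1 = ¾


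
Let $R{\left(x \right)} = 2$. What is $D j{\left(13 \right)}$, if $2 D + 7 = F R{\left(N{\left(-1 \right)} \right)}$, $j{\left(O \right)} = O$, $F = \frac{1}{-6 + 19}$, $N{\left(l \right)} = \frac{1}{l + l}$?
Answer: $- \frac{89}{2} \approx -44.5$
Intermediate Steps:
$N{\left(l \right)} = \frac{1}{2 l}$
$F = \frac{1}{13} \approx 0.076923$
$D = - \frac{89}{26}$ ($D = - \frac{7}{2} + \frac{\frac{1}{13} \cdot 2}{2} = - \frac{7}{2} + \frac{1}{2} \cdot \frac{2}{13} = - \frac{7}{2} + \frac{1}{13} = - \frac{89}{26} \approx -3.4231$)
$D j{\left(13 \right)} = \left(- \frac{89}{26}\right) 13 = - \frac{89}{2}$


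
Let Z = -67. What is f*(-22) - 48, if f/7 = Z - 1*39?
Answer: 16276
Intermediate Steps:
f = -742 (f = 7*(-67 - 1*39) = 7*(-67 - 39) = 7*(-106) = -742)
f*(-22) - 48 = -742*(-22) - 48 = 16324 - 48 = 16276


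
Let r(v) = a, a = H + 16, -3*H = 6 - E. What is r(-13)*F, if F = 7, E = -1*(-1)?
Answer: 301/3 ≈ 100.33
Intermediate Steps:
E = 1
H = -5/3 (H = -(6 - 1*1)/3 = -(6 - 1)/3 = -1/3*5 = -5/3 ≈ -1.6667)
a = 43/3 (a = -5/3 + 16 = 43/3 ≈ 14.333)
r(v) = 43/3
r(-13)*F = (43/3)*7 = 301/3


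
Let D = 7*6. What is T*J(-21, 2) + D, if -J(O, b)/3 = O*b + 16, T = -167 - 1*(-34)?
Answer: -10332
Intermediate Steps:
T = -133 (T = -167 + 34 = -133)
J(O, b) = -48 - 3*O*b (J(O, b) = -3*(O*b + 16) = -3*(16 + O*b) = -48 - 3*O*b)
D = 42
T*J(-21, 2) + D = -133*(-48 - 3*(-21)*2) + 42 = -133*(-48 + 126) + 42 = -133*78 + 42 = -10374 + 42 = -10332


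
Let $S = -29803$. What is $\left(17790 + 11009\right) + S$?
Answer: $-1004$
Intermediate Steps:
$\left(17790 + 11009\right) + S = \left(17790 + 11009\right) - 29803 = 28799 - 29803 = -1004$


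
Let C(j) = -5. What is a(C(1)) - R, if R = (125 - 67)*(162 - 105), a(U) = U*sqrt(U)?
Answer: -3306 - 5*I*sqrt(5) ≈ -3306.0 - 11.18*I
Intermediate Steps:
a(U) = U**(3/2)
R = 3306 (R = 58*57 = 3306)
a(C(1)) - R = (-5)**(3/2) - 1*3306 = -5*I*sqrt(5) - 3306 = -3306 - 5*I*sqrt(5)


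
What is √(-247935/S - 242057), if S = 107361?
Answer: 2*I*√77501906337162/35787 ≈ 492.0*I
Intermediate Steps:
√(-247935/S - 242057) = √(-247935/107361 - 242057) = √(-247935*1/107361 - 242057) = √(-82645/35787 - 242057) = √(-8662576504/35787) = 2*I*√77501906337162/35787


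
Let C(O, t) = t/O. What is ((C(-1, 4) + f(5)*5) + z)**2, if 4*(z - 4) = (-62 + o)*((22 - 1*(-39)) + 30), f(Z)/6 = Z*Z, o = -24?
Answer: 5822569/4 ≈ 1.4556e+6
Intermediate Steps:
f(Z) = 6*Z**2 (f(Z) = 6*(Z*Z) = 6*Z**2)
z = -3905/2 (z = 4 + ((-62 - 24)*((22 - 1*(-39)) + 30))/4 = 4 + (-86*((22 + 39) + 30))/4 = 4 + (-86*(61 + 30))/4 = 4 + (-86*91)/4 = 4 + (1/4)*(-7826) = 4 - 3913/2 = -3905/2 ≈ -1952.5)
((C(-1, 4) + f(5)*5) + z)**2 = ((4/(-1) + (6*5**2)*5) - 3905/2)**2 = ((4*(-1) + (6*25)*5) - 3905/2)**2 = ((-4 + 150*5) - 3905/2)**2 = ((-4 + 750) - 3905/2)**2 = (746 - 3905/2)**2 = (-2413/2)**2 = 5822569/4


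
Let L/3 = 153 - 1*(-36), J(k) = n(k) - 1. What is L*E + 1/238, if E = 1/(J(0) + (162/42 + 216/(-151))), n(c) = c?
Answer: 71319715/179452 ≈ 397.43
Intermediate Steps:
J(k) = -1 + k (J(k) = k - 1 = -1 + k)
L = 567 (L = 3*(153 - 1*(-36)) = 3*(153 + 36) = 3*189 = 567)
E = 1057/1508 (E = 1/((-1 + 0) + (162/42 + 216/(-151))) = 1/(-1 + (162*(1/42) + 216*(-1/151))) = 1/(-1 + (27/7 - 216/151)) = 1/(-1 + 2565/1057) = 1/(1508/1057) = 1057/1508 ≈ 0.70093)
L*E + 1/238 = 567*(1057/1508) + 1/238 = 599319/1508 + 1/238 = 71319715/179452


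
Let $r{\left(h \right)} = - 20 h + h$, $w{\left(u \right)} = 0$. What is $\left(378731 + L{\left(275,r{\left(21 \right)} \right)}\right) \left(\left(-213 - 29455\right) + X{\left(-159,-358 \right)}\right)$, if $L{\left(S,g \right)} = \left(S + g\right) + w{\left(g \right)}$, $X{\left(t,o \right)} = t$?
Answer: $-11292710989$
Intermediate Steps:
$r{\left(h \right)} = - 19 h$
$L{\left(S,g \right)} = S + g$ ($L{\left(S,g \right)} = \left(S + g\right) + 0 = S + g$)
$\left(378731 + L{\left(275,r{\left(21 \right)} \right)}\right) \left(\left(-213 - 29455\right) + X{\left(-159,-358 \right)}\right) = \left(378731 + \left(275 - 399\right)\right) \left(\left(-213 - 29455\right) - 159\right) = \left(378731 - 124\right) \left(-29668 - 159\right) = 378607 \left(-29827\right) = -11292710989$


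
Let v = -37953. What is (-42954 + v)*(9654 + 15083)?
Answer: -2001396459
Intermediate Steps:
(-42954 + v)*(9654 + 15083) = (-42954 - 37953)*(9654 + 15083) = -80907*24737 = -2001396459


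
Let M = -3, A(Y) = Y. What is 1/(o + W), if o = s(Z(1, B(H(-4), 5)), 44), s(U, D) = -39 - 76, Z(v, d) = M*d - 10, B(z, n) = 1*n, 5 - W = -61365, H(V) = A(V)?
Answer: 1/61255 ≈ 1.6325e-5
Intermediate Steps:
H(V) = V
W = 61370 (W = 5 - 1*(-61365) = 5 + 61365 = 61370)
B(z, n) = n
Z(v, d) = -10 - 3*d (Z(v, d) = -3*d - 10 = -10 - 3*d)
s(U, D) = -115
o = -115
1/(o + W) = 1/(-115 + 61370) = 1/61255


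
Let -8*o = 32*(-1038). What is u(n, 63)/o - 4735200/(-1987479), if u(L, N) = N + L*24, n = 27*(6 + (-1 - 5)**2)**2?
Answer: 254624150785/916890312 ≈ 277.70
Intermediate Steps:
o = 4152 (o = -4*(-1038) = -1/8*(-33216) = 4152)
n = 47628 (n = 27*(6 + (-6)**2)**2 = 27*(6 + 36)**2 = 27*42**2 = 27*1764 = 47628)
u(L, N) = N + 24*L
u(n, 63)/o - 4735200/(-1987479) = (63 + 24*47628)/4152 - 4735200/(-1987479) = (63 + 1143072)*(1/4152) - 4735200*(-1/1987479) = 1143135*(1/4152) + 1578400/662493 = 381045/1384 + 1578400/662493 = 254624150785/916890312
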